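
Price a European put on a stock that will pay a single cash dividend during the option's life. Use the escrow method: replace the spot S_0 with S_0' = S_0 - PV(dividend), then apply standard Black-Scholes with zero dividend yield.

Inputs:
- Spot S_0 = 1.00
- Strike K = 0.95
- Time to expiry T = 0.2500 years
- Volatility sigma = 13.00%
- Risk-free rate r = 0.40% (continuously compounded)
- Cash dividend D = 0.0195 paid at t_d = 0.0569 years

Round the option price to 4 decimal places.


Answer: Price = 0.0124

Derivation:
PV(D) = D * exp(-r * t_d) = 0.0195 * 0.99977243 = 0.01949556
S_0' = S_0 - PV(D) = 1.0000 - 0.01949556 = 0.98050444
d1 = (ln(S_0'/K) + (r + sigma^2/2)*T) / (sigma*sqrt(T)) = 0.53411826
d2 = d1 - sigma*sqrt(T) = 0.46911826
exp(-rT) = 0.99900050
N(-d1) = 0.29662986; N(-d2) = 0.31949255
P = K * exp(-rT) * N(-d2) - S_0' * N(-d1) = 0.9500 * 0.99900050 * 0.31949255 - 0.98050444 * 0.29662986 = 0.0124


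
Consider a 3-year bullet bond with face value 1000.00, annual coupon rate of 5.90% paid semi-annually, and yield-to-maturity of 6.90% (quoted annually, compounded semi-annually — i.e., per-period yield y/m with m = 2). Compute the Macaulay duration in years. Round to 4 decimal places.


Answer: Macaulay duration = 2.7898 years

Derivation:
Coupon per period c = face * coupon_rate / m = 29.500000
Periods per year m = 2; per-period yield y/m = 0.034500
Number of cashflows N = 6
Cashflows (t years, CF_t, discount factor 1/(1+y/m)^(m*t), PV):
  t = 0.5000: CF_t = 29.500000, DF = 0.966651, PV = 28.516191
  t = 1.0000: CF_t = 29.500000, DF = 0.934413, PV = 27.565192
  t = 1.5000: CF_t = 29.500000, DF = 0.903251, PV = 26.645908
  t = 2.0000: CF_t = 29.500000, DF = 0.873128, PV = 25.757282
  t = 2.5000: CF_t = 29.500000, DF = 0.844010, PV = 24.898291
  t = 3.0000: CF_t = 1029.500000, DF = 0.815863, PV = 839.930556
Price P = sum_t PV_t = 973.313422
Macaulay numerator sum_t t * PV_t:
  t * PV_t at t = 0.5000: 14.258096
  t * PV_t at t = 1.0000: 27.565192
  t * PV_t at t = 1.5000: 39.968863
  t * PV_t at t = 2.0000: 51.514564
  t * PV_t at t = 2.5000: 62.245728
  t * PV_t at t = 3.0000: 2519.791669
Macaulay duration D = (sum_t t * PV_t) / P = 2715.344111 / 973.313422 = 2.789794


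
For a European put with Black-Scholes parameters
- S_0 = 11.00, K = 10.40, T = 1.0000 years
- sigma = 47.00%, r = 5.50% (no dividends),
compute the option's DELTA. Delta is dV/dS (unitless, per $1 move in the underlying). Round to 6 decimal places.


Answer: Delta = -0.318692

Derivation:
d1 = 0.4713605673; d2 = 0.0013605673
phi(d1) = 0.3569966341; exp(-qT) = 1.0000000000; exp(-rT) = 0.9464851480
N(-d1) = 0.3186916352
Delta = -exp(-qT) * N(-d1) = -1.0000000000 * 0.3186916352 = -0.318692


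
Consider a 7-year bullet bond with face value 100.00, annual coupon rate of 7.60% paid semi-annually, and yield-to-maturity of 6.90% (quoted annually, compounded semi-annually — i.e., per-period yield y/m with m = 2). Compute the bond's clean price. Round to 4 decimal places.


Answer: Price = 103.8350

Derivation:
Coupon per period c = face * coupon_rate / m = 3.800000
Periods per year m = 2; per-period yield y/m = 0.034500
Number of cashflows N = 14
Cashflows (t years, CF_t, discount factor 1/(1+y/m)^(m*t), PV):
  t = 0.5000: CF_t = 3.800000, DF = 0.966651, PV = 3.673272
  t = 1.0000: CF_t = 3.800000, DF = 0.934413, PV = 3.550771
  t = 1.5000: CF_t = 3.800000, DF = 0.903251, PV = 3.432354
  t = 2.0000: CF_t = 3.800000, DF = 0.873128, PV = 3.317887
  t = 2.5000: CF_t = 3.800000, DF = 0.844010, PV = 3.207238
  t = 3.0000: CF_t = 3.800000, DF = 0.815863, PV = 3.100278
  t = 3.5000: CF_t = 3.800000, DF = 0.788654, PV = 2.996885
  t = 4.0000: CF_t = 3.800000, DF = 0.762353, PV = 2.896941
  t = 4.5000: CF_t = 3.800000, DF = 0.736929, PV = 2.800330
  t = 5.0000: CF_t = 3.800000, DF = 0.712353, PV = 2.706940
  t = 5.5000: CF_t = 3.800000, DF = 0.688596, PV = 2.616665
  t = 6.0000: CF_t = 3.800000, DF = 0.665632, PV = 2.529401
  t = 6.5000: CF_t = 3.800000, DF = 0.643433, PV = 2.445047
  t = 7.0000: CF_t = 103.800000, DF = 0.621975, PV = 64.561026
Price P = sum_t PV_t = 103.835034


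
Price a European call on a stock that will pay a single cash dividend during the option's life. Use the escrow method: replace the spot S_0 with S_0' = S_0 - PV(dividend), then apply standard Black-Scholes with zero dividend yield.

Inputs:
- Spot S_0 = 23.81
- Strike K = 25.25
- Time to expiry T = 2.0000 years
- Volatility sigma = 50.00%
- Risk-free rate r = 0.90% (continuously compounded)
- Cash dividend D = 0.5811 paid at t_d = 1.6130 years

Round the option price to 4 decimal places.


PV(D) = D * exp(-r * t_d) = 0.5811 * 0.98558786 = 0.57272511
S_0' = S_0 - PV(D) = 23.8100 - 0.57272511 = 23.23727489
d1 = (ln(S_0'/K) + (r + sigma^2/2)*T) / (sigma*sqrt(T)) = 0.26153265
d2 = d1 - sigma*sqrt(T) = -0.44557413
exp(-rT) = 0.98216103
N(d1) = 0.60315911; N(d2) = 0.32795245
C = S_0' * N(d1) - K * exp(-rT) * N(d2) = 23.23727489 * 0.60315911 - 25.2500 * 0.98216103 * 0.32795245 = 5.8827

Answer: Price = 5.8827


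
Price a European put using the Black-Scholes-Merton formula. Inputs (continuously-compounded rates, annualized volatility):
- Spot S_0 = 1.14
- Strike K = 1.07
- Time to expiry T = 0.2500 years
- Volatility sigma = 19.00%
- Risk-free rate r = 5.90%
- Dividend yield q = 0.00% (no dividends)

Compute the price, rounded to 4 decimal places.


Answer: Price = 0.0120

Derivation:
d1 = (ln(S/K) + (r - q + 0.5*sigma^2) * T) / (sigma * sqrt(T)) = 0.86981173
d2 = d1 - sigma * sqrt(T) = 0.77481173
exp(-rT) = 0.98535825; exp(-qT) = 1.00000000
P = K * exp(-rT) * N(-d2) - S_0 * exp(-qT) * N(-d1)
N(-d1) = 0.19220165; N(-d2) = 0.21922546
P = 1.0700 * 0.98535825 * 0.21922546 - 1.1400 * 1.00000000 * 0.19220165 = 0.0120


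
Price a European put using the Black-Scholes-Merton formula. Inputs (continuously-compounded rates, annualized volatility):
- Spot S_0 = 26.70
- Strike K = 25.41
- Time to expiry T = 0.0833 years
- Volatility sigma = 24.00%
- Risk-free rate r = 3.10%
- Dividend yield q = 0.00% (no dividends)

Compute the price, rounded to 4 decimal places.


d1 = (ln(S/K) + (r - q + 0.5*sigma^2) * T) / (sigma * sqrt(T)) = 0.78682755
d2 = d1 - sigma * sqrt(T) = 0.71755938
exp(-rT) = 0.99742103; exp(-qT) = 1.00000000
P = K * exp(-rT) * N(-d2) - S_0 * exp(-qT) * N(-d1)
N(-d1) = 0.21569141; N(-d2) = 0.23651451
P = 25.4100 * 0.99742103 * 0.23651451 - 26.7000 * 1.00000000 * 0.21569141 = 0.2354

Answer: Price = 0.2354


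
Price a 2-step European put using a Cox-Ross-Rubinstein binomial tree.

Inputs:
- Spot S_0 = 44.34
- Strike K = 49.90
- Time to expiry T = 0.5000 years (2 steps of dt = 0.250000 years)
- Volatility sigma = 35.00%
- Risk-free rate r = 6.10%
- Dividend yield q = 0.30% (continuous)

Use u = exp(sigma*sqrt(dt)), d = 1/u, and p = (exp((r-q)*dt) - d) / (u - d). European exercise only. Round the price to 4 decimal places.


Answer: Price = V(0,0) = 7.2583

Derivation:
dt = T/N = 0.250000
u = exp(sigma*sqrt(dt)) = 1.191246; d = 1/u = 0.839457
p = (exp((r-q)*dt) - d) / (u - d) = 0.497879
Discount per step: exp(-r*dt) = 0.984866
Stock lattice S(k, i) with i counting down-moves:
  k=0: S(0,0) = 44.3400
  k=1: S(1,0) = 52.8199; S(1,1) = 37.2215
  k=2: S(2,0) = 62.9215; S(2,1) = 44.3400; S(2,2) = 31.2459
Terminal payoffs V(N, i) = max(K - S_T, 0):
  V(2,0) = 0.000000; V(2,1) = 5.560000; V(2,2) = 18.654130
Backward induction: V(k, i) = exp(-r*dt) * [p * V(k+1, i) + (1-p) * V(k+1, i+1)].
  V(1,0) = exp(-r*dt) * [p*0.000000 + (1-p)*5.560000] = 2.749538
  V(1,1) = exp(-r*dt) * [p*5.560000 + (1-p)*18.654130] = 11.951179
  V(0,0) = exp(-r*dt) * [p*2.749538 + (1-p)*11.951179] = 7.258333


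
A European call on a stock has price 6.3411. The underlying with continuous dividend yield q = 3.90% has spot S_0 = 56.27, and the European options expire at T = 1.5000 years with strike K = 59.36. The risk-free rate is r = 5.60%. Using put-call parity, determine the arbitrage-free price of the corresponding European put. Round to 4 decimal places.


Put-call parity: C - P = S_0 * exp(-qT) - K * exp(-rT).
S_0 * exp(-qT) = 56.2700 * 0.94317824 = 53.07263959
K * exp(-rT) = 59.3600 * 0.91943126 = 54.57743936
P = C - S*exp(-qT) + K*exp(-rT)
P = 6.3411 - 53.07263959 + 54.57743936 = 7.8459

Answer: Put price = 7.8459


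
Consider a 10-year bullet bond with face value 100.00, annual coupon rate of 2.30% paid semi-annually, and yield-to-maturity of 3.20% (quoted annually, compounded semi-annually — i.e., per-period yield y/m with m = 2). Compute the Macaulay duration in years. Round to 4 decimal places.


Coupon per period c = face * coupon_rate / m = 1.150000
Periods per year m = 2; per-period yield y/m = 0.016000
Number of cashflows N = 20
Cashflows (t years, CF_t, discount factor 1/(1+y/m)^(m*t), PV):
  t = 0.5000: CF_t = 1.150000, DF = 0.984252, PV = 1.131890
  t = 1.0000: CF_t = 1.150000, DF = 0.968752, PV = 1.114065
  t = 1.5000: CF_t = 1.150000, DF = 0.953496, PV = 1.096520
  t = 2.0000: CF_t = 1.150000, DF = 0.938480, PV = 1.079252
  t = 2.5000: CF_t = 1.150000, DF = 0.923701, PV = 1.062256
  t = 3.0000: CF_t = 1.150000, DF = 0.909155, PV = 1.045528
  t = 3.5000: CF_t = 1.150000, DF = 0.894837, PV = 1.029063
  t = 4.0000: CF_t = 1.150000, DF = 0.880745, PV = 1.012857
  t = 4.5000: CF_t = 1.150000, DF = 0.866875, PV = 0.996907
  t = 5.0000: CF_t = 1.150000, DF = 0.853224, PV = 0.981207
  t = 5.5000: CF_t = 1.150000, DF = 0.839787, PV = 0.965755
  t = 6.0000: CF_t = 1.150000, DF = 0.826562, PV = 0.950546
  t = 6.5000: CF_t = 1.150000, DF = 0.813545, PV = 0.935577
  t = 7.0000: CF_t = 1.150000, DF = 0.800734, PV = 0.920844
  t = 7.5000: CF_t = 1.150000, DF = 0.788124, PV = 0.906342
  t = 8.0000: CF_t = 1.150000, DF = 0.775712, PV = 0.892069
  t = 8.5000: CF_t = 1.150000, DF = 0.763496, PV = 0.878021
  t = 9.0000: CF_t = 1.150000, DF = 0.751473, PV = 0.864194
  t = 9.5000: CF_t = 1.150000, DF = 0.739639, PV = 0.850584
  t = 10.0000: CF_t = 101.150000, DF = 0.727991, PV = 73.636261
Price P = sum_t PV_t = 92.349739
Macaulay numerator sum_t t * PV_t:
  t * PV_t at t = 0.5000: 0.565945
  t * PV_t at t = 1.0000: 1.114065
  t * PV_t at t = 1.5000: 1.644781
  t * PV_t at t = 2.0000: 2.158505
  t * PV_t at t = 2.5000: 2.655641
  t * PV_t at t = 3.0000: 3.136583
  t * PV_t at t = 3.5000: 3.601720
  t * PV_t at t = 4.0000: 4.051428
  t * PV_t at t = 4.5000: 4.486080
  t * PV_t at t = 5.0000: 4.906036
  t * PV_t at t = 5.5000: 5.311654
  t * PV_t at t = 6.0000: 5.703279
  t * PV_t at t = 6.5000: 6.081252
  t * PV_t at t = 7.0000: 6.445906
  t * PV_t at t = 7.5000: 6.797567
  t * PV_t at t = 8.0000: 7.136553
  t * PV_t at t = 8.5000: 7.463177
  t * PV_t at t = 9.0000: 7.777743
  t * PV_t at t = 9.5000: 8.080551
  t * PV_t at t = 10.0000: 736.362610
Macaulay duration D = (sum_t t * PV_t) / P = 825.481075 / 92.349739 = 8.938640

Answer: Macaulay duration = 8.9386 years


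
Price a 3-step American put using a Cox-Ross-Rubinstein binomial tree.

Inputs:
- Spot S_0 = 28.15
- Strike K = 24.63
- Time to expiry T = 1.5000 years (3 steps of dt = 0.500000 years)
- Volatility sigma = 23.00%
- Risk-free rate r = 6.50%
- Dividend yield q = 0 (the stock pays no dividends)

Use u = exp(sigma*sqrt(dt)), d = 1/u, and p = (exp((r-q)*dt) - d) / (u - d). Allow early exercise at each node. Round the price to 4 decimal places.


dt = T/N = 0.500000
u = exp(sigma*sqrt(dt)) = 1.176607; d = 1/u = 0.849902
p = (exp((r-q)*dt) - d) / (u - d) = 0.560543
Discount per step: exp(-r*dt) = 0.968022
Stock lattice S(k, i) with i counting down-moves:
  k=0: S(0,0) = 28.1500
  k=1: S(1,0) = 33.1215; S(1,1) = 23.9247
  k=2: S(2,0) = 38.9709; S(2,1) = 28.1500; S(2,2) = 20.3337
  k=3: S(3,0) = 45.8535; S(3,1) = 33.1215; S(3,2) = 23.9247; S(3,3) = 17.2816
Terminal payoffs V(N, i) = max(K - S_T, 0):
  V(3,0) = 0.000000; V(3,1) = 0.000000; V(3,2) = 0.705267; V(3,3) = 7.348377
Backward induction: V(k, i) = exp(-r*dt) * [p * V(k+1, i) + (1-p) * V(k+1, i+1)]; then take max(V_cont, immediate exercise) for American.
  V(2,0) = exp(-r*dt) * [p*0.000000 + (1-p)*0.000000] = 0.000000; exercise = 0.000000; V(2,0) = max -> 0.000000
  V(2,1) = exp(-r*dt) * [p*0.000000 + (1-p)*0.705267] = 0.300023; exercise = 0.000000; V(2,1) = max -> 0.300023
  V(2,2) = exp(-r*dt) * [p*0.705267 + (1-p)*7.348377] = 3.508721; exercise = 4.296328; V(2,2) = max -> 4.296328
  V(1,0) = exp(-r*dt) * [p*0.000000 + (1-p)*0.300023] = 0.127631; exercise = 0.000000; V(1,0) = max -> 0.127631
  V(1,1) = exp(-r*dt) * [p*0.300023 + (1-p)*4.296328] = 1.990474; exercise = 0.705267; V(1,1) = max -> 1.990474
  V(0,0) = exp(-r*dt) * [p*0.127631 + (1-p)*1.990474] = 0.916011; exercise = 0.000000; V(0,0) = max -> 0.916011

Answer: Price = V(0,0) = 0.9160


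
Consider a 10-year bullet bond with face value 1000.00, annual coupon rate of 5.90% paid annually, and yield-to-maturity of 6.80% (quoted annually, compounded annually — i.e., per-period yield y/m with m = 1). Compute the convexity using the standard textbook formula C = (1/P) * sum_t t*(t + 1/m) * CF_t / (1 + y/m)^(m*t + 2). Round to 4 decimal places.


Coupon per period c = face * coupon_rate / m = 59.000000
Periods per year m = 1; per-period yield y/m = 0.068000
Number of cashflows N = 10
Cashflows (t years, CF_t, discount factor 1/(1+y/m)^(m*t), PV):
  t = 1.0000: CF_t = 59.000000, DF = 0.936330, PV = 55.243446
  t = 2.0000: CF_t = 59.000000, DF = 0.876713, PV = 51.726073
  t = 3.0000: CF_t = 59.000000, DF = 0.820892, PV = 48.432652
  t = 4.0000: CF_t = 59.000000, DF = 0.768626, PV = 45.348925
  t = 5.0000: CF_t = 59.000000, DF = 0.719687, PV = 42.461541
  t = 6.0000: CF_t = 59.000000, DF = 0.673864, PV = 39.757997
  t = 7.0000: CF_t = 59.000000, DF = 0.630959, PV = 37.226589
  t = 8.0000: CF_t = 59.000000, DF = 0.590786, PV = 34.856357
  t = 9.0000: CF_t = 59.000000, DF = 0.553170, PV = 32.637038
  t = 10.0000: CF_t = 1059.000000, DF = 0.517950, PV = 548.508590
Price P = sum_t PV_t = 936.199207
Convexity numerator sum_t t*(t + 1/m) * CF_t / (1+y/m)^(m*t + 2):
  t = 1.0000: term = 96.865305
  t = 2.0000: term = 272.093553
  t = 3.0000: term = 509.538488
  t = 4.0000: term = 795.159938
  t = 5.0000: term = 1116.797666
  t = 6.0000: term = 1463.966977
  t = 7.0000: term = 1827.674129
  t = 8.0000: term = 2200.249754
  t = 9.0000: term = 2575.198682
  t = 10.0000: term = 52897.313123
Convexity = (1/P) * sum = 63754.857616 / 936.199207 = 68.099671

Answer: Convexity = 68.0997


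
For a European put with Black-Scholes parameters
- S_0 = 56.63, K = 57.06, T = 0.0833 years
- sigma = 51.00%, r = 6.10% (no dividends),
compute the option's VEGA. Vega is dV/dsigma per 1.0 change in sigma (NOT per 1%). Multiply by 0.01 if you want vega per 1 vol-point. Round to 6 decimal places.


Answer: Vega = 6.509990

Derivation:
d1 = 0.0567275157; d2 = -0.0904673552
phi(d1) = 0.3983008962; exp(-qT) = 1.0000000000; exp(-rT) = 0.9949315880
Vega = S * exp(-qT) * phi(d1) * sqrt(T) = 56.6300 * 1.0000000000 * 0.3983008962 * 0.2886173938 = 6.509990


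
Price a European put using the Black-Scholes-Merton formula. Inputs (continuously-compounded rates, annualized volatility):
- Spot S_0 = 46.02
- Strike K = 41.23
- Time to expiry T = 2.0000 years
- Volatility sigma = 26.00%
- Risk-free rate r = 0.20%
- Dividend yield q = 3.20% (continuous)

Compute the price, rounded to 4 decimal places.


Answer: Price = 5.1484

Derivation:
d1 = (ln(S/K) + (r - q + 0.5*sigma^2) * T) / (sigma * sqrt(T)) = 0.31958490
d2 = d1 - sigma * sqrt(T) = -0.04811063
exp(-rT) = 0.99600799; exp(-qT) = 0.93800500
P = K * exp(-rT) * N(-d2) - S_0 * exp(-qT) * N(-d1)
N(-d1) = 0.37464151; N(-d2) = 0.51918596
P = 41.2300 * 0.99600799 * 0.51918596 - 46.0200 * 0.93800500 * 0.37464151 = 5.1484


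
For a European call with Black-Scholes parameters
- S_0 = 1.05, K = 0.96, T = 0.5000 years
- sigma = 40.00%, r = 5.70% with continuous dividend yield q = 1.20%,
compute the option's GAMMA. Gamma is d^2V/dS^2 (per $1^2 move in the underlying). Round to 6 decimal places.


d1 = 0.5377976946; d2 = 0.2549549821
phi(d1) = 0.3452274812; exp(-qT) = 0.9940179641; exp(-rT) = 0.9719022941
Gamma = exp(-qT) * phi(d1) / (S * sigma * sqrt(T)) = 0.9940179641 * 0.3452274812 / (1.0500 * 0.4000 * 0.7071067812) = 1.155488

Answer: Gamma = 1.155488


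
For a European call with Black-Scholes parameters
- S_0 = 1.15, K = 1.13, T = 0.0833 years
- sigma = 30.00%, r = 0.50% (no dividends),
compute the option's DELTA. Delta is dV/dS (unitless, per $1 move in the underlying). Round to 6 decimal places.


Answer: Delta = 0.598988

Derivation:
d1 = 0.2507276660; d2 = 0.1641424478
phi(d1) = 0.3865976795; exp(-qT) = 1.0000000000; exp(-rT) = 0.9995835867
N(d1) = 0.5989876653
Delta = exp(-qT) * N(d1) = 1.0000000000 * 0.5989876653 = 0.598988


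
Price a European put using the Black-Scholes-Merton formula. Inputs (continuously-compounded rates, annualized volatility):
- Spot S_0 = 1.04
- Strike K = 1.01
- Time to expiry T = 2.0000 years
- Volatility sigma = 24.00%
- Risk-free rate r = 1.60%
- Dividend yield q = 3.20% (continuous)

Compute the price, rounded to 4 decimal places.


Answer: Price = 0.1330

Derivation:
d1 = (ln(S/K) + (r - q + 0.5*sigma^2) * T) / (sigma * sqrt(T)) = 0.16166341
d2 = d1 - sigma * sqrt(T) = -0.17774784
exp(-rT) = 0.96850658; exp(-qT) = 0.93800500
P = K * exp(-rT) * N(-d2) - S_0 * exp(-qT) * N(-d1)
N(-d1) = 0.43578546; N(-d2) = 0.57053949
P = 1.0100 * 0.96850658 * 0.57053949 - 1.0400 * 0.93800500 * 0.43578546 = 0.1330


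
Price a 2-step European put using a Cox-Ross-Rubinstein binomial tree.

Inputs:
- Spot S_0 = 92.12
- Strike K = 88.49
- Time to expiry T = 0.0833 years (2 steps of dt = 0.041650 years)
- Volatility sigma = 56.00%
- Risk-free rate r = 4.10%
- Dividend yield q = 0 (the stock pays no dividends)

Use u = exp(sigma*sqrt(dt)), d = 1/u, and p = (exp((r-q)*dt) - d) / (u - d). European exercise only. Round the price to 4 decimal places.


dt = T/N = 0.041650
u = exp(sigma*sqrt(dt)) = 1.121073; d = 1/u = 0.892002
p = (exp((r-q)*dt) - d) / (u - d) = 0.478920
Discount per step: exp(-r*dt) = 0.998294
Stock lattice S(k, i) with i counting down-moves:
  k=0: S(0,0) = 92.1200
  k=1: S(1,0) = 103.2733; S(1,1) = 82.1712
  k=2: S(2,0) = 115.7769; S(2,1) = 92.1200; S(2,2) = 73.2969
Terminal payoffs V(N, i) = max(K - S_T, 0):
  V(2,0) = 0.000000; V(2,1) = 0.000000; V(2,2) = 15.193067
Backward induction: V(k, i) = exp(-r*dt) * [p * V(k+1, i) + (1-p) * V(k+1, i+1)].
  V(1,0) = exp(-r*dt) * [p*0.000000 + (1-p)*0.000000] = 0.000000
  V(1,1) = exp(-r*dt) * [p*0.000000 + (1-p)*15.193067] = 7.903289
  V(0,0) = exp(-r*dt) * [p*0.000000 + (1-p)*7.903289] = 4.111216

Answer: Price = V(0,0) = 4.1112


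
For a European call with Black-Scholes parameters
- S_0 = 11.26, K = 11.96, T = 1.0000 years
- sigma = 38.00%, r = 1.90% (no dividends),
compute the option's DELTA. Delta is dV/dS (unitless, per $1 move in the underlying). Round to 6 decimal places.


d1 = 0.0812865110; d2 = -0.2987134890
phi(d1) = 0.3976264502; exp(-qT) = 1.0000000000; exp(-rT) = 0.9811793622
N(d1) = 0.5323929494
Delta = exp(-qT) * N(d1) = 1.0000000000 * 0.5323929494 = 0.532393

Answer: Delta = 0.532393


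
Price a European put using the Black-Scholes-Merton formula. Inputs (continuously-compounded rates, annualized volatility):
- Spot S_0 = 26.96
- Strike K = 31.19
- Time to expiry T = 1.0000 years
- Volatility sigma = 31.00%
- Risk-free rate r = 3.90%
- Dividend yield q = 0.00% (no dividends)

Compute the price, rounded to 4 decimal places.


d1 = (ln(S/K) + (r - q + 0.5*sigma^2) * T) / (sigma * sqrt(T)) = -0.18933305
d2 = d1 - sigma * sqrt(T) = -0.49933305
exp(-rT) = 0.96175071; exp(-qT) = 1.00000000
P = K * exp(-rT) * N(-d2) - S_0 * exp(-qT) * N(-d1)
N(-d1) = 0.57508410; N(-d2) = 0.69122761
P = 31.1900 * 0.96175071 * 0.69122761 - 26.9600 * 1.00000000 * 0.57508410 = 5.2305

Answer: Price = 5.2305


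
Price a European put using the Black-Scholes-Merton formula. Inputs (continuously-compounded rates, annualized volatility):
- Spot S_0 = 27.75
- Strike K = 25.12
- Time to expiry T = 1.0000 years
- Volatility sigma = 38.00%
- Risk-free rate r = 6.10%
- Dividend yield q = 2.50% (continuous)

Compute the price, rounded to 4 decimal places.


Answer: Price = 2.3414

Derivation:
d1 = (ln(S/K) + (r - q + 0.5*sigma^2) * T) / (sigma * sqrt(T)) = 0.54676710
d2 = d1 - sigma * sqrt(T) = 0.16676710
exp(-rT) = 0.94082324; exp(-qT) = 0.97530991
P = K * exp(-rT) * N(-d2) - S_0 * exp(-qT) * N(-d1)
N(-d1) = 0.29226937; N(-d2) = 0.43377665
P = 25.1200 * 0.94082324 * 0.43377665 - 27.7500 * 0.97530991 * 0.29226937 = 2.3414


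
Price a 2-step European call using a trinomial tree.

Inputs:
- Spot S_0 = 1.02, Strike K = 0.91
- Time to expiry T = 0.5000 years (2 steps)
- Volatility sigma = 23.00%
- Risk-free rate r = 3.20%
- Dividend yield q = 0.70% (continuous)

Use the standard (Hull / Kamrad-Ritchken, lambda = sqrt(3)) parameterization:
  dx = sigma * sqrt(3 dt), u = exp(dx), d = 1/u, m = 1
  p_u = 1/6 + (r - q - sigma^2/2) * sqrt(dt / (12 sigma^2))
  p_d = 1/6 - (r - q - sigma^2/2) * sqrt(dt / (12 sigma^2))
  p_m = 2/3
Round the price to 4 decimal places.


dt = T/N = 0.250000; dx = sigma*sqrt(3*dt) = 0.199186
u = exp(dx) = 1.220409; d = 1/u = 0.819398
p_u = 0.165757, p_m = 0.666667, p_d = 0.167577
Discount per step: exp(-r*dt) = 0.992032
Stock lattice S(k, j) with j the centered position index:
  k=0: S(0,+0) = 1.0200
  k=1: S(1,-1) = 0.8358; S(1,+0) = 1.0200; S(1,+1) = 1.2448
  k=2: S(2,-2) = 0.6848; S(2,-1) = 0.8358; S(2,+0) = 1.0200; S(2,+1) = 1.2448; S(2,+2) = 1.5192
Terminal payoffs V(N, j) = max(S_T - K, 0):
  V(2,-2) = 0.000000; V(2,-1) = 0.000000; V(2,+0) = 0.110000; V(2,+1) = 0.334817; V(2,+2) = 0.609185
Backward induction: V(k, j) = exp(-r*dt) * [p_u * V(k+1, j+1) + p_m * V(k+1, j) + p_d * V(k+1, j-1)]
  V(1,-1) = exp(-r*dt) * [p_u*0.110000 + p_m*0.000000 + p_d*0.000000] = 0.018088
  V(1,+0) = exp(-r*dt) * [p_u*0.334817 + p_m*0.110000 + p_d*0.000000] = 0.127805
  V(1,+1) = exp(-r*dt) * [p_u*0.609185 + p_m*0.334817 + p_d*0.110000] = 0.339891
  V(0,+0) = exp(-r*dt) * [p_u*0.339891 + p_m*0.127805 + p_d*0.018088] = 0.143422

Answer: Price = V(0,0) = 0.1434


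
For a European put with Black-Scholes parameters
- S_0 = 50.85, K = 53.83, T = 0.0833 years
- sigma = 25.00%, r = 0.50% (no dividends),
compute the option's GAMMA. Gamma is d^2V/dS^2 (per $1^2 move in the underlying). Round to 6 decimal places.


Answer: Gamma = 0.082232

Derivation:
d1 = -0.7474419247; d2 = -0.8195962731
phi(d1) = 0.3017147487; exp(-qT) = 1.0000000000; exp(-rT) = 0.9995835867
Gamma = exp(-qT) * phi(d1) / (S * sigma * sqrt(T)) = 1.0000000000 * 0.3017147487 / (50.8500 * 0.2500 * 0.2886173938) = 0.082232


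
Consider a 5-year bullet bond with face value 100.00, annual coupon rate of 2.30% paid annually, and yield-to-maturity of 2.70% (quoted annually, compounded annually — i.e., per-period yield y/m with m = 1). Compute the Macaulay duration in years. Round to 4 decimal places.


Coupon per period c = face * coupon_rate / m = 2.300000
Periods per year m = 1; per-period yield y/m = 0.027000
Number of cashflows N = 5
Cashflows (t years, CF_t, discount factor 1/(1+y/m)^(m*t), PV):
  t = 1.0000: CF_t = 2.300000, DF = 0.973710, PV = 2.239533
  t = 2.0000: CF_t = 2.300000, DF = 0.948111, PV = 2.180655
  t = 3.0000: CF_t = 2.300000, DF = 0.923185, PV = 2.123325
  t = 4.0000: CF_t = 2.300000, DF = 0.898914, PV = 2.067503
  t = 5.0000: CF_t = 102.300000, DF = 0.875282, PV = 89.541304
Price P = sum_t PV_t = 98.152319
Macaulay numerator sum_t t * PV_t:
  t * PV_t at t = 1.0000: 2.239533
  t * PV_t at t = 2.0000: 4.361310
  t * PV_t at t = 3.0000: 6.369975
  t * PV_t at t = 4.0000: 8.270010
  t * PV_t at t = 5.0000: 447.706521
Macaulay duration D = (sum_t t * PV_t) / P = 468.947349 / 98.152319 = 4.777751

Answer: Macaulay duration = 4.7778 years


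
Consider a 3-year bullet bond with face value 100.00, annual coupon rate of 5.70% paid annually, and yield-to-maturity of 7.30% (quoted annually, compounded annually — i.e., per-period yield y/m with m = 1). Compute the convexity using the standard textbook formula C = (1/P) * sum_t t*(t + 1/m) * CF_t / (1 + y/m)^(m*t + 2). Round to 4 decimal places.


Answer: Convexity = 9.6720

Derivation:
Coupon per period c = face * coupon_rate / m = 5.700000
Periods per year m = 1; per-period yield y/m = 0.073000
Number of cashflows N = 3
Cashflows (t years, CF_t, discount factor 1/(1+y/m)^(m*t), PV):
  t = 1.0000: CF_t = 5.700000, DF = 0.931966, PV = 5.312209
  t = 2.0000: CF_t = 5.700000, DF = 0.868561, PV = 4.950800
  t = 3.0000: CF_t = 105.700000, DF = 0.809470, PV = 85.560994
Price P = sum_t PV_t = 95.824003
Convexity numerator sum_t t*(t + 1/m) * CF_t / (1+y/m)^(m*t + 2):
  t = 1.0000: term = 9.227960
  t = 2.0000: term = 25.800446
  t = 3.0000: term = 891.779785
Convexity = (1/P) * sum = 926.808191 / 95.824003 = 9.671984


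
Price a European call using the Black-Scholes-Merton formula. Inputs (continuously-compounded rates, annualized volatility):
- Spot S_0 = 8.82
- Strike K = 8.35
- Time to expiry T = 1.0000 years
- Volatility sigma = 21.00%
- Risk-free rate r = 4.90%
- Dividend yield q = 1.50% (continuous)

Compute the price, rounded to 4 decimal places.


d1 = (ln(S/K) + (r - q + 0.5*sigma^2) * T) / (sigma * sqrt(T)) = 0.52766824
d2 = d1 - sigma * sqrt(T) = 0.31766824
exp(-rT) = 0.95218113; exp(-qT) = 0.98511194
C = S_0 * exp(-qT) * N(d1) - K * exp(-rT) * N(d2)
N(d1) = 0.70113519; N(d2) = 0.62463170
C = 8.8200 * 0.98511194 * 0.70113519 - 8.3500 * 0.95218113 * 0.62463170 = 1.1257

Answer: Price = 1.1257


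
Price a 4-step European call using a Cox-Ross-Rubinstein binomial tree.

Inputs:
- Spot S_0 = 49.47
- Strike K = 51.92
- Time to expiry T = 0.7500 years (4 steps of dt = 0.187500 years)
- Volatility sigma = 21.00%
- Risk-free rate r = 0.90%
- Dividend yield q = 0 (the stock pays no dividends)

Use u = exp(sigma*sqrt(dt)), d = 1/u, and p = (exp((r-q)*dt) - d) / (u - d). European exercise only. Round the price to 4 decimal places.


dt = T/N = 0.187500
u = exp(sigma*sqrt(dt)) = 1.095195; d = 1/u = 0.913079
p = (exp((r-q)*dt) - d) / (u - d) = 0.486556
Discount per step: exp(-r*dt) = 0.998314
Stock lattice S(k, i) with i counting down-moves:
  k=0: S(0,0) = 49.4700
  k=1: S(1,0) = 54.1793; S(1,1) = 45.1700
  k=2: S(2,0) = 59.3369; S(2,1) = 49.4700; S(2,2) = 41.2438
  k=3: S(3,0) = 64.9855; S(3,1) = 54.1793; S(3,2) = 45.1700; S(3,3) = 37.6589
  k=4: S(4,0) = 71.1718; S(4,1) = 59.3369; S(4,2) = 49.4700; S(4,3) = 41.2438; S(4,4) = 34.3855
Terminal payoffs V(N, i) = max(S_T - K, 0):
  V(4,0) = 19.251830; V(4,1) = 7.416923; V(4,2) = 0.000000; V(4,3) = 0.000000; V(4,4) = 0.000000
Backward induction: V(k, i) = exp(-r*dt) * [p * V(k+1, i) + (1-p) * V(k+1, i+1)].
  V(3,0) = exp(-r*dt) * [p*19.251830 + (1-p)*7.416923] = 13.153058
  V(3,1) = exp(-r*dt) * [p*7.416923 + (1-p)*0.000000] = 3.602667
  V(3,2) = exp(-r*dt) * [p*0.000000 + (1-p)*0.000000] = 0.000000
  V(3,3) = exp(-r*dt) * [p*0.000000 + (1-p)*0.000000] = 0.000000
  V(2,0) = exp(-r*dt) * [p*13.153058 + (1-p)*3.602667] = 8.235561
  V(2,1) = exp(-r*dt) * [p*3.602667 + (1-p)*0.000000] = 1.749945
  V(2,2) = exp(-r*dt) * [p*0.000000 + (1-p)*0.000000] = 0.000000
  V(1,0) = exp(-r*dt) * [p*8.235561 + (1-p)*1.749945] = 4.897292
  V(1,1) = exp(-r*dt) * [p*1.749945 + (1-p)*0.000000] = 0.850011
  V(0,0) = exp(-r*dt) * [p*4.897292 + (1-p)*0.850011] = 2.814488

Answer: Price = V(0,0) = 2.8145


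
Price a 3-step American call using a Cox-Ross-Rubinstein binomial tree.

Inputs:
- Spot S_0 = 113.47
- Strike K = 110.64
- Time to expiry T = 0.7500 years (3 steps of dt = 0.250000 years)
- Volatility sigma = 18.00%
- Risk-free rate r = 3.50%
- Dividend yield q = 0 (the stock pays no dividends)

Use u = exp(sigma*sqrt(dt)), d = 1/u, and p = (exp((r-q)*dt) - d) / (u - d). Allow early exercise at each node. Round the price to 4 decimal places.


dt = T/N = 0.250000
u = exp(sigma*sqrt(dt)) = 1.094174; d = 1/u = 0.913931
p = (exp((r-q)*dt) - d) / (u - d) = 0.526274
Discount per step: exp(-r*dt) = 0.991288
Stock lattice S(k, i) with i counting down-moves:
  k=0: S(0,0) = 113.4700
  k=1: S(1,0) = 124.1560; S(1,1) = 103.7038
  k=2: S(2,0) = 135.8483; S(2,1) = 113.4700; S(2,2) = 94.7781
  k=3: S(3,0) = 148.6417; S(3,1) = 124.1560; S(3,2) = 103.7038; S(3,3) = 86.6207
Terminal payoffs V(N, i) = max(S_T - K, 0):
  V(3,0) = 38.001666; V(3,1) = 13.515956; V(3,2) = 0.000000; V(3,3) = 0.000000
Backward induction: V(k, i) = exp(-r*dt) * [p * V(k+1, i) + (1-p) * V(k+1, i+1)]; then take max(V_cont, immediate exercise) for American.
  V(2,0) = exp(-r*dt) * [p*38.001666 + (1-p)*13.515956] = 26.172131; exercise = 25.208254; V(2,0) = max -> 26.172131
  V(2,1) = exp(-r*dt) * [p*13.515956 + (1-p)*0.000000] = 7.051125; exercise = 2.830000; V(2,1) = max -> 7.051125
  V(2,2) = exp(-r*dt) * [p*0.000000 + (1-p)*0.000000] = 0.000000; exercise = 0.000000; V(2,2) = max -> 0.000000
  V(1,0) = exp(-r*dt) * [p*26.172131 + (1-p)*7.051125] = 16.964914; exercise = 13.515956; V(1,0) = max -> 16.964914
  V(1,1) = exp(-r*dt) * [p*7.051125 + (1-p)*0.000000] = 3.678494; exercise = 0.000000; V(1,1) = max -> 3.678494
  V(0,0) = exp(-r*dt) * [p*16.964914 + (1-p)*3.678494] = 10.577825; exercise = 2.830000; V(0,0) = max -> 10.577825

Answer: Price = V(0,0) = 10.5778


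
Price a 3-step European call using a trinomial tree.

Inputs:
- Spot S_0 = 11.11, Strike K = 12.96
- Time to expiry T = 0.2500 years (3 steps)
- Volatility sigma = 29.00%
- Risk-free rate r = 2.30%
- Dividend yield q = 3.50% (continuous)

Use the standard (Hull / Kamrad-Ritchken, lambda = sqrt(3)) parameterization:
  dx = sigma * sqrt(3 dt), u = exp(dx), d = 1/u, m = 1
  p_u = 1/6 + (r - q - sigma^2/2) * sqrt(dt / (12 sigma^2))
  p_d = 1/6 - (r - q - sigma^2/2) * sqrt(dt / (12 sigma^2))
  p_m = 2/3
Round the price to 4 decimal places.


dt = T/N = 0.083333; dx = sigma*sqrt(3*dt) = 0.145000
u = exp(dx) = 1.156040; d = 1/u = 0.865022
p_u = 0.151135, p_m = 0.666667, p_d = 0.182198
Discount per step: exp(-r*dt) = 0.998085
Stock lattice S(k, j) with j the centered position index:
  k=0: S(0,+0) = 11.1100
  k=1: S(1,-1) = 9.6104; S(1,+0) = 11.1100; S(1,+1) = 12.8436
  k=2: S(2,-2) = 8.3132; S(2,-1) = 9.6104; S(2,+0) = 11.1100; S(2,+1) = 12.8436; S(2,+2) = 14.8477
  k=3: S(3,-3) = 7.1911; S(3,-2) = 8.3132; S(3,-1) = 9.6104; S(3,+0) = 11.1100; S(3,+1) = 12.8436; S(3,+2) = 14.8477; S(3,+3) = 17.1645
Terminal payoffs V(N, j) = max(S_T - K, 0):
  V(3,-3) = 0.000000; V(3,-2) = 0.000000; V(3,-1) = 0.000000; V(3,+0) = 0.000000; V(3,+1) = 0.000000; V(3,+2) = 1.887709; V(3,+3) = 4.204540
Backward induction: V(k, j) = exp(-r*dt) * [p_u * V(k+1, j+1) + p_m * V(k+1, j) + p_d * V(k+1, j-1)]
  V(2,-2) = exp(-r*dt) * [p_u*0.000000 + p_m*0.000000 + p_d*0.000000] = 0.000000
  V(2,-1) = exp(-r*dt) * [p_u*0.000000 + p_m*0.000000 + p_d*0.000000] = 0.000000
  V(2,+0) = exp(-r*dt) * [p_u*0.000000 + p_m*0.000000 + p_d*0.000000] = 0.000000
  V(2,+1) = exp(-r*dt) * [p_u*1.887709 + p_m*0.000000 + p_d*0.000000] = 0.284753
  V(2,+2) = exp(-r*dt) * [p_u*4.204540 + p_m*1.887709 + p_d*0.000000] = 1.890300
  V(1,-1) = exp(-r*dt) * [p_u*0.000000 + p_m*0.000000 + p_d*0.000000] = 0.000000
  V(1,+0) = exp(-r*dt) * [p_u*0.284753 + p_m*0.000000 + p_d*0.000000] = 0.042954
  V(1,+1) = exp(-r*dt) * [p_u*1.890300 + p_m*0.284753 + p_d*0.000000] = 0.474615
  V(0,+0) = exp(-r*dt) * [p_u*0.474615 + p_m*0.042954 + p_d*0.000000] = 0.100175

Answer: Price = V(0,0) = 0.1002


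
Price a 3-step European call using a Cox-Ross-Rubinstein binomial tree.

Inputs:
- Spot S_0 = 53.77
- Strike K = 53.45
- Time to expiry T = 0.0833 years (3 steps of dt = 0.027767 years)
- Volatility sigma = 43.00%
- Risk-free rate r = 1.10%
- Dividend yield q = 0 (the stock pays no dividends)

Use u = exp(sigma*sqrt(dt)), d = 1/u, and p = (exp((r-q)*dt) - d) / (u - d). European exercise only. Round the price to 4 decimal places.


Answer: Price = V(0,0) = 3.0627

Derivation:
dt = T/N = 0.027767
u = exp(sigma*sqrt(dt)) = 1.074282; d = 1/u = 0.930854
p = (exp((r-q)*dt) - d) / (u - d) = 0.484224
Discount per step: exp(-r*dt) = 0.999695
Stock lattice S(k, i) with i counting down-moves:
  k=0: S(0,0) = 53.7700
  k=1: S(1,0) = 57.7641; S(1,1) = 50.0520
  k=2: S(2,0) = 62.0550; S(2,1) = 53.7700; S(2,2) = 46.5912
  k=3: S(3,0) = 66.6645; S(3,1) = 57.7641; S(3,2) = 50.0520; S(3,3) = 43.3696
Terminal payoffs V(N, i) = max(S_T - K, 0):
  V(3,0) = 13.214507; V(3,1) = 4.314132; V(3,2) = 0.000000; V(3,3) = 0.000000
Backward induction: V(k, i) = exp(-r*dt) * [p * V(k+1, i) + (1-p) * V(k+1, i+1)].
  V(2,0) = exp(-r*dt) * [p*13.214507 + (1-p)*4.314132] = 8.621277
  V(2,1) = exp(-r*dt) * [p*4.314132 + (1-p)*0.000000] = 2.088370
  V(2,2) = exp(-r*dt) * [p*0.000000 + (1-p)*0.000000] = 0.000000
  V(1,0) = exp(-r*dt) * [p*8.621277 + (1-p)*2.088370] = 5.250160
  V(1,1) = exp(-r*dt) * [p*2.088370 + (1-p)*0.000000] = 1.010931
  V(0,0) = exp(-r*dt) * [p*5.250160 + (1-p)*1.010931] = 3.062733


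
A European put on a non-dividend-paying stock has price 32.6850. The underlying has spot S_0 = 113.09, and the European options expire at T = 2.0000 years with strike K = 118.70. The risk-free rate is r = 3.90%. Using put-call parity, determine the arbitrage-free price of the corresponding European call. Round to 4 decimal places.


Put-call parity: C - P = S_0 * exp(-qT) - K * exp(-rT).
S_0 * exp(-qT) = 113.0900 * 1.00000000 = 113.09000000
K * exp(-rT) = 118.7000 * 0.92496443 = 109.79327743
C = P + S*exp(-qT) - K*exp(-rT)
C = 32.6850 + 113.09000000 - 109.79327743 = 35.9817

Answer: Call price = 35.9817


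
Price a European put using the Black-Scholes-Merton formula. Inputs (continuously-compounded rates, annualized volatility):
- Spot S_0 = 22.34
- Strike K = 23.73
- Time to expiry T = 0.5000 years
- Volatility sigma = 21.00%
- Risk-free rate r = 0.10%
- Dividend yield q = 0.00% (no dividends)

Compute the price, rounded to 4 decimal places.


d1 = (ln(S/K) + (r - q + 0.5*sigma^2) * T) / (sigma * sqrt(T)) = -0.32888060
d2 = d1 - sigma * sqrt(T) = -0.47737302
exp(-rT) = 0.99950012; exp(-qT) = 1.00000000
P = K * exp(-rT) * N(-d2) - S_0 * exp(-qT) * N(-d1)
N(-d1) = 0.62887703; N(-d2) = 0.68345174
P = 23.7300 * 0.99950012 * 0.68345174 - 22.3400 * 1.00000000 * 0.62887703 = 2.1611

Answer: Price = 2.1611


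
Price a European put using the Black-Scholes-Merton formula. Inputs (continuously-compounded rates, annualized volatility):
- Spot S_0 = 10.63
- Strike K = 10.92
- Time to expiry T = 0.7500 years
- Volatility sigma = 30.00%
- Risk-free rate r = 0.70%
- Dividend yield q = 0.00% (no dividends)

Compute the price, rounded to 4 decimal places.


Answer: Price = 1.2310

Derivation:
d1 = (ln(S/K) + (r - q + 0.5*sigma^2) * T) / (sigma * sqrt(T)) = 0.04651219
d2 = d1 - sigma * sqrt(T) = -0.21329543
exp(-rT) = 0.99476376; exp(-qT) = 1.00000000
P = K * exp(-rT) * N(-d2) - S_0 * exp(-qT) * N(-d1)
N(-d1) = 0.48145101; N(-d2) = 0.58445173
P = 10.9200 * 0.99476376 * 0.58445173 - 10.6300 * 1.00000000 * 0.48145101 = 1.2310


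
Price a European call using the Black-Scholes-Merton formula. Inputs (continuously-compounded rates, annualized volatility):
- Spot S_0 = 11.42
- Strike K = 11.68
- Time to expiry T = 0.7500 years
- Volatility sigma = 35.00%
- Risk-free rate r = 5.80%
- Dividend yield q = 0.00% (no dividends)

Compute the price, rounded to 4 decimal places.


d1 = (ln(S/K) + (r - q + 0.5*sigma^2) * T) / (sigma * sqrt(T)) = 0.22079764
d2 = d1 - sigma * sqrt(T) = -0.08231125
exp(-rT) = 0.95743255; exp(-qT) = 1.00000000
C = S_0 * exp(-qT) * N(d1) - K * exp(-rT) * N(d2)
N(d1) = 0.58737500; N(d2) = 0.46719960
C = 11.4200 * 1.00000000 * 0.58737500 - 11.6800 * 0.95743255 * 0.46719960 = 1.4832

Answer: Price = 1.4832


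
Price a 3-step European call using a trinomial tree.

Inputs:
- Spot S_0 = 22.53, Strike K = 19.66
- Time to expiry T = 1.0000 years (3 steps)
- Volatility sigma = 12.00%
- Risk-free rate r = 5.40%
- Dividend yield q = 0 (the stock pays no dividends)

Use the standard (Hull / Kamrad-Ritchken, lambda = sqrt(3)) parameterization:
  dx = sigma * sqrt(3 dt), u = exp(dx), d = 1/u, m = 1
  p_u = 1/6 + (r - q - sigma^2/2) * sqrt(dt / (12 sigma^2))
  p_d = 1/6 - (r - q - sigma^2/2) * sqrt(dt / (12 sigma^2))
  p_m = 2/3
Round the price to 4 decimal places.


dt = T/N = 0.333333; dx = sigma*sqrt(3*dt) = 0.120000
u = exp(dx) = 1.127497; d = 1/u = 0.886920
p_u = 0.231667, p_m = 0.666667, p_d = 0.101667
Discount per step: exp(-r*dt) = 0.982161
Stock lattice S(k, j) with j the centered position index:
  k=0: S(0,+0) = 22.5300
  k=1: S(1,-1) = 19.9823; S(1,+0) = 22.5300; S(1,+1) = 25.4025
  k=2: S(2,-2) = 17.7227; S(2,-1) = 19.9823; S(2,+0) = 22.5300; S(2,+1) = 25.4025; S(2,+2) = 28.6412
  k=3: S(3,-3) = 15.7186; S(3,-2) = 17.7227; S(3,-1) = 19.9823; S(3,+0) = 22.5300; S(3,+1) = 25.4025; S(3,+2) = 28.6412; S(3,+3) = 32.2929
Terminal payoffs V(N, j) = max(S_T - K, 0):
  V(3,-3) = 0.000000; V(3,-2) = 0.000000; V(3,-1) = 0.322317; V(3,+0) = 2.870000; V(3,+1) = 5.742504; V(3,+2) = 8.981243; V(3,+3) = 12.632912
Backward induction: V(k, j) = exp(-r*dt) * [p_u * V(k+1, j+1) + p_m * V(k+1, j) + p_d * V(k+1, j-1)]
  V(2,-2) = exp(-r*dt) * [p_u*0.322317 + p_m*0.000000 + p_d*0.000000] = 0.073338
  V(2,-1) = exp(-r*dt) * [p_u*2.870000 + p_m*0.322317 + p_d*0.000000] = 0.864068
  V(2,+0) = exp(-r*dt) * [p_u*5.742504 + p_m*2.870000 + p_d*0.322317] = 3.218001
  V(2,+1) = exp(-r*dt) * [p_u*8.981243 + p_m*5.742504 + p_d*2.870000] = 6.090159
  V(2,+2) = exp(-r*dt) * [p_u*12.632912 + p_m*8.981243 + p_d*5.742504] = 9.328508
  V(1,-1) = exp(-r*dt) * [p_u*3.218001 + p_m*0.864068 + p_d*0.073338] = 1.305297
  V(1,+0) = exp(-r*dt) * [p_u*6.090159 + p_m*3.218001 + p_d*0.864068] = 3.579061
  V(1,+1) = exp(-r*dt) * [p_u*9.328508 + p_m*6.090159 + p_d*3.218001] = 6.431557
  V(0,+0) = exp(-r*dt) * [p_u*6.431557 + p_m*3.579061 + p_d*1.305297] = 3.937212

Answer: Price = V(0,0) = 3.9372


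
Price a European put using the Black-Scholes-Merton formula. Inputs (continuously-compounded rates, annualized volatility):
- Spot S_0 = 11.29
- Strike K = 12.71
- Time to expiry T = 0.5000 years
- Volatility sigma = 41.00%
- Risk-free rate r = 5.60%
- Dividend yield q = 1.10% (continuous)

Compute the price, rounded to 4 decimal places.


Answer: Price = 1.9980

Derivation:
d1 = (ln(S/K) + (r - q + 0.5*sigma^2) * T) / (sigma * sqrt(T)) = -0.18607845
d2 = d1 - sigma * sqrt(T) = -0.47599223
exp(-rT) = 0.97238837; exp(-qT) = 0.99451510
P = K * exp(-rT) * N(-d2) - S_0 * exp(-qT) * N(-d1)
N(-d1) = 0.57380838; N(-d2) = 0.68296004
P = 12.7100 * 0.97238837 * 0.68296004 - 11.2900 * 0.99451510 * 0.57380838 = 1.9980


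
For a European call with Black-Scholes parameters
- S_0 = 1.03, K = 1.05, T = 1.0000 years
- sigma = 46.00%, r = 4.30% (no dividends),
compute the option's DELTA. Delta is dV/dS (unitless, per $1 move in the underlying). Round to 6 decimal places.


Answer: Delta = 0.610902

Derivation:
d1 = 0.2816709523; d2 = -0.1783290477
phi(d1) = 0.3834263223; exp(-qT) = 1.0000000000; exp(-rT) = 0.9579113901
N(d1) = 0.6109020852
Delta = exp(-qT) * N(d1) = 1.0000000000 * 0.6109020852 = 0.610902


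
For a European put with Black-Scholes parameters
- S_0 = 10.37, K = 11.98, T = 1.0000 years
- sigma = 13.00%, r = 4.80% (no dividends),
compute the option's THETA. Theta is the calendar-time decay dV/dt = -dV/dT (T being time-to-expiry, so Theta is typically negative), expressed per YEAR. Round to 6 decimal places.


d1 = -0.6759351573; d2 = -0.8059351573
phi(d1) = 0.3174665877; exp(-qT) = 1.0000000000; exp(-rT) = 0.9531337871
Theta = -S*exp(-qT)*phi(d1)*sigma/(2*sqrt(T)) + r*K*exp(-rT)*N(-d2) - q*S*exp(-qT)*N(-d1)
N(-d1) = 0.7504590925; N(-d2) = 0.7898598809; sqrt(T) = 1.0000000000
Term 1 = -10.3700 * 1.0000000000 * 0.3174665877 * 0.1300 / (2 * 1.0000000000) = -0.2139883534
Term 2 = 0.0480 * 11.9800 * 0.9531337871 * 0.7898598809 = 0.4329143439
Term 3 = 0 (no dividend yield, q = 0)
Theta = -0.2139883534 + (0.4329143439) + (0.0000000000) = 0.218926

Answer: Theta = 0.218926


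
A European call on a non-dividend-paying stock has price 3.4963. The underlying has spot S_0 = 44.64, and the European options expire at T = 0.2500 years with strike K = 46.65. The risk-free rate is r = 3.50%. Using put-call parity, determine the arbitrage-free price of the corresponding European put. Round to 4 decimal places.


Answer: Put price = 5.0999

Derivation:
Put-call parity: C - P = S_0 * exp(-qT) - K * exp(-rT).
S_0 * exp(-qT) = 44.6400 * 1.00000000 = 44.64000000
K * exp(-rT) = 46.6500 * 0.99128817 = 46.24359312
P = C - S*exp(-qT) + K*exp(-rT)
P = 3.4963 - 44.64000000 + 46.24359312 = 5.0999
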